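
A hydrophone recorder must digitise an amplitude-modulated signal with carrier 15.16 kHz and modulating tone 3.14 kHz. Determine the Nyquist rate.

AM sidebands sit at fc ± fm = 12.02 kHz and 18.3 kHz.
Highest-frequency component: 18.3 kHz.
Nyquist rate = 2 × 18.3 kHz = 36.6 kHz.

36.6 kHz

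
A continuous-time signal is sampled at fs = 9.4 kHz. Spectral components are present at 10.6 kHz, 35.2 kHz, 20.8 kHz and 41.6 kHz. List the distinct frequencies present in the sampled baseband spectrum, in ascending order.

1.2 kHz, 2 kHz, 2.4 kHz, 4 kHz

fs/2 = 4.7 kHz.
10.6 kHz mod fs = 1.2 kHz.
1.2 kHz ≤ fs/2 = 4.7 kHz, appears at 1.2 kHz.
35.2 kHz mod fs = 7 kHz.
7 kHz > fs/2 = 4.7 kHz, folds to fs − 7 kHz = 2.4 kHz.
20.8 kHz mod fs = 2 kHz.
2 kHz ≤ fs/2 = 4.7 kHz, appears at 2 kHz.
41.6 kHz mod fs = 4 kHz.
4 kHz ≤ fs/2 = 4.7 kHz, appears at 4 kHz.
Distinct values: {1.2 kHz, 2 kHz, 2.4 kHz, 4 kHz}.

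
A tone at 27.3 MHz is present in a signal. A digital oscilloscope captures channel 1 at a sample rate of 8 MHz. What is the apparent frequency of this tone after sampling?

3.3 MHz

27.3 MHz mod fs = 3.3 MHz.
3.3 MHz ≤ fs/2 = 4 MHz, appears at 3.3 MHz.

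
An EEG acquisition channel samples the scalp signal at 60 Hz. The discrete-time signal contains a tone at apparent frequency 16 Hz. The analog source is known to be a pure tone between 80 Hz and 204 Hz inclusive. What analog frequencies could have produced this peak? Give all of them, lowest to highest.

104 Hz, 136 Hz, 164 Hz, 196 Hz

Frequencies that alias to 16 Hz are k·fs ± 16 Hz for integer k ≥ 0.
k=0: 16 Hz.
k=1: 44 Hz, 76 Hz.
k=2: 104 Hz, 136 Hz.
k=3: 164 Hz, 196 Hz.
k=4: 224 Hz, 256 Hz.
Within [80 Hz, 204 Hz]: 104 Hz, 136 Hz, 164 Hz, 196 Hz.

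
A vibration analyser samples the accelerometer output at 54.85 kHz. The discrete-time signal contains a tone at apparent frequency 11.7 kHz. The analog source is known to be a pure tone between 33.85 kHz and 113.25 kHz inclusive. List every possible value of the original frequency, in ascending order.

43.15 kHz, 66.55 kHz, 98 kHz

Frequencies that alias to 11.7 kHz are k·fs ± 11.7 kHz for integer k ≥ 0.
k=0: 11.7 kHz.
k=1: 43.15 kHz, 66.55 kHz.
k=2: 98 kHz, 121.4 kHz.
k=3: 152.85 kHz, 176.25 kHz.
Within [33.85 kHz, 113.25 kHz]: 43.15 kHz, 66.55 kHz, 98 kHz.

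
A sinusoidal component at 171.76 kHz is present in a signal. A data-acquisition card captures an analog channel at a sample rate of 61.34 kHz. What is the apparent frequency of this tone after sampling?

171.76 kHz mod fs = 49.08 kHz.
49.08 kHz > fs/2 = 30.67 kHz, folds to fs − 49.08 kHz = 12.26 kHz.

12.26 kHz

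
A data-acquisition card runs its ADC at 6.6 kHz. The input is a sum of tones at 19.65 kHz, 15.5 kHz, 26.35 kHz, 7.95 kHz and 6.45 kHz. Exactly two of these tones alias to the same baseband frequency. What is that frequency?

0.15 kHz

fs/2 = 3.3 kHz.
19.65 kHz mod fs = 6.45 kHz.
6.45 kHz > fs/2 = 3.3 kHz, folds to fs − 6.45 kHz = 0.15 kHz.
15.5 kHz mod fs = 2.3 kHz.
2.3 kHz ≤ fs/2 = 3.3 kHz, appears at 2.3 kHz.
26.35 kHz mod fs = 6.55 kHz.
6.55 kHz > fs/2 = 3.3 kHz, folds to fs − 6.55 kHz = 0.05 kHz.
7.95 kHz mod fs = 1.35 kHz.
1.35 kHz ≤ fs/2 = 3.3 kHz, appears at 1.35 kHz.
6.45 kHz > fs/2 = 3.3 kHz, folds to fs − 6.45 kHz = 0.15 kHz.
6.45 kHz and 19.65 kHz both map to 0.15 kHz.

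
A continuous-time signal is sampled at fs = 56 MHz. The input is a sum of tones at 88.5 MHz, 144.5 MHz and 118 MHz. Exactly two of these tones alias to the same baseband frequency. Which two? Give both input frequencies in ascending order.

88.5 MHz, 144.5 MHz

fs/2 = 28 MHz.
88.5 MHz mod fs = 32.5 MHz.
32.5 MHz > fs/2 = 28 MHz, folds to fs − 32.5 MHz = 23.5 MHz.
144.5 MHz mod fs = 32.5 MHz.
32.5 MHz > fs/2 = 28 MHz, folds to fs − 32.5 MHz = 23.5 MHz.
118 MHz mod fs = 6 MHz.
6 MHz ≤ fs/2 = 28 MHz, appears at 6 MHz.
88.5 MHz and 144.5 MHz both map to 23.5 MHz.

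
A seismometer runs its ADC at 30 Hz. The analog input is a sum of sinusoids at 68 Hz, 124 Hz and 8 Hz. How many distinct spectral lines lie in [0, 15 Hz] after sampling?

2

fs/2 = 15 Hz.
68 Hz mod fs = 8 Hz.
8 Hz ≤ fs/2 = 15 Hz, appears at 8 Hz.
124 Hz mod fs = 4 Hz.
4 Hz ≤ fs/2 = 15 Hz, appears at 4 Hz.
8 Hz ≤ fs/2 = 15 Hz, passes unchanged.
Distinct values: {4 Hz, 8 Hz} → 2.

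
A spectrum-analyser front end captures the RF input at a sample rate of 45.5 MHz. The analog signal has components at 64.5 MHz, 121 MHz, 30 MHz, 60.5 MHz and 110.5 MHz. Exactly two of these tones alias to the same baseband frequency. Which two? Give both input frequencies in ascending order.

fs/2 = 22.75 MHz.
64.5 MHz mod fs = 19 MHz.
19 MHz ≤ fs/2 = 22.75 MHz, appears at 19 MHz.
121 MHz mod fs = 30 MHz.
30 MHz > fs/2 = 22.75 MHz, folds to fs − 30 MHz = 15.5 MHz.
30 MHz > fs/2 = 22.75 MHz, folds to fs − 30 MHz = 15.5 MHz.
60.5 MHz mod fs = 15 MHz.
15 MHz ≤ fs/2 = 22.75 MHz, appears at 15 MHz.
110.5 MHz mod fs = 19.5 MHz.
19.5 MHz ≤ fs/2 = 22.75 MHz, appears at 19.5 MHz.
30 MHz and 121 MHz both map to 15.5 MHz.

30 MHz, 121 MHz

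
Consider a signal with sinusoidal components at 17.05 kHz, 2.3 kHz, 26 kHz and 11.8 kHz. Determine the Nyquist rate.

Highest-frequency component: 26 kHz.
Nyquist rate = 2 × 26 kHz = 52 kHz.

52 kHz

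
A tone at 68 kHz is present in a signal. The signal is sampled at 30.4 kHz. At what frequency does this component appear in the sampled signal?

68 kHz mod fs = 7.2 kHz.
7.2 kHz ≤ fs/2 = 15.2 kHz, appears at 7.2 kHz.

7.2 kHz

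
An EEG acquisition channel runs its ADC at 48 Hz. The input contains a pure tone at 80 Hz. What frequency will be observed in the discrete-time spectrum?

16 Hz

80 Hz mod fs = 32 Hz.
32 Hz > fs/2 = 24 Hz, folds to fs − 32 Hz = 16 Hz.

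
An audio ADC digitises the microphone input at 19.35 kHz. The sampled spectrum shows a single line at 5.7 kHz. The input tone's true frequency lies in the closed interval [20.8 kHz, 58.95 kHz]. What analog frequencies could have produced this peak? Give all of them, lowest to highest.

Frequencies that alias to 5.7 kHz are k·fs ± 5.7 kHz for integer k ≥ 0.
k=0: 5.7 kHz.
k=1: 13.65 kHz, 25.05 kHz.
k=2: 33 kHz, 44.4 kHz.
k=3: 52.35 kHz, 63.75 kHz.
k=4: 71.7 kHz, 83.1 kHz.
Within [20.8 kHz, 58.95 kHz]: 25.05 kHz, 33 kHz, 44.4 kHz, 52.35 kHz.

25.05 kHz, 33 kHz, 44.4 kHz, 52.35 kHz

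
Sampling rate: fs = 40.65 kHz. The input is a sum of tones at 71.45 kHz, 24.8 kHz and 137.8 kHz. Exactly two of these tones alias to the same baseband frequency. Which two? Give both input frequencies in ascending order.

24.8 kHz, 137.8 kHz

fs/2 = 20.325 kHz.
71.45 kHz mod fs = 30.8 kHz.
30.8 kHz > fs/2 = 20.325 kHz, folds to fs − 30.8 kHz = 9.85 kHz.
24.8 kHz > fs/2 = 20.325 kHz, folds to fs − 24.8 kHz = 15.85 kHz.
137.8 kHz mod fs = 15.85 kHz.
15.85 kHz ≤ fs/2 = 20.325 kHz, appears at 15.85 kHz.
24.8 kHz and 137.8 kHz both map to 15.85 kHz.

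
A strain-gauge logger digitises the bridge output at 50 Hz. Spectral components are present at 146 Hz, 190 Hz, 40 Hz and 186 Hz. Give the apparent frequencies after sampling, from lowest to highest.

fs/2 = 25 Hz.
146 Hz mod fs = 46 Hz.
46 Hz > fs/2 = 25 Hz, folds to fs − 46 Hz = 4 Hz.
190 Hz mod fs = 40 Hz.
40 Hz > fs/2 = 25 Hz, folds to fs − 40 Hz = 10 Hz.
40 Hz > fs/2 = 25 Hz, folds to fs − 40 Hz = 10 Hz.
186 Hz mod fs = 36 Hz.
36 Hz > fs/2 = 25 Hz, folds to fs − 36 Hz = 14 Hz.
Distinct values: {4 Hz, 10 Hz, 14 Hz}.

4 Hz, 10 Hz, 14 Hz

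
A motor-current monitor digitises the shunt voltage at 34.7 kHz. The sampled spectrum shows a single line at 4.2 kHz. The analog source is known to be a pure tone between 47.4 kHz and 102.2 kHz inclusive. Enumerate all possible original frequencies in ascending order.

Frequencies that alias to 4.2 kHz are k·fs ± 4.2 kHz for integer k ≥ 0.
k=0: 4.2 kHz.
k=1: 30.5 kHz, 38.9 kHz.
k=2: 65.2 kHz, 73.6 kHz.
k=3: 99.9 kHz, 108.3 kHz.
k=4: 134.6 kHz, 143 kHz.
Within [47.4 kHz, 102.2 kHz]: 65.2 kHz, 73.6 kHz, 99.9 kHz.

65.2 kHz, 73.6 kHz, 99.9 kHz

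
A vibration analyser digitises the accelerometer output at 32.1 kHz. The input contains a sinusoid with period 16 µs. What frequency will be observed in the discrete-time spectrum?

1.7 kHz

T = 16 µs → f = 1/T = 62.5 kHz.
62.5 kHz mod fs = 30.4 kHz.
30.4 kHz > fs/2 = 16.05 kHz, folds to fs − 30.4 kHz = 1.7 kHz.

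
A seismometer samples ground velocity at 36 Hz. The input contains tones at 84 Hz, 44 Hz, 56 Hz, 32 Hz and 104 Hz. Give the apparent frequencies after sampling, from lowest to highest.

4 Hz, 8 Hz, 12 Hz, 16 Hz

fs/2 = 18 Hz.
84 Hz mod fs = 12 Hz.
12 Hz ≤ fs/2 = 18 Hz, appears at 12 Hz.
44 Hz mod fs = 8 Hz.
8 Hz ≤ fs/2 = 18 Hz, appears at 8 Hz.
56 Hz mod fs = 20 Hz.
20 Hz > fs/2 = 18 Hz, folds to fs − 20 Hz = 16 Hz.
32 Hz > fs/2 = 18 Hz, folds to fs − 32 Hz = 4 Hz.
104 Hz mod fs = 32 Hz.
32 Hz > fs/2 = 18 Hz, folds to fs − 32 Hz = 4 Hz.
Distinct values: {4 Hz, 8 Hz, 12 Hz, 16 Hz}.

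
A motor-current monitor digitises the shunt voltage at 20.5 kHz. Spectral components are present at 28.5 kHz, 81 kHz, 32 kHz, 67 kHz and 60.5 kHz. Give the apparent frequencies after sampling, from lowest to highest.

1 kHz, 5.5 kHz, 8 kHz, 9 kHz

fs/2 = 10.25 kHz.
28.5 kHz mod fs = 8 kHz.
8 kHz ≤ fs/2 = 10.25 kHz, appears at 8 kHz.
81 kHz mod fs = 19.5 kHz.
19.5 kHz > fs/2 = 10.25 kHz, folds to fs − 19.5 kHz = 1 kHz.
32 kHz mod fs = 11.5 kHz.
11.5 kHz > fs/2 = 10.25 kHz, folds to fs − 11.5 kHz = 9 kHz.
67 kHz mod fs = 5.5 kHz.
5.5 kHz ≤ fs/2 = 10.25 kHz, appears at 5.5 kHz.
60.5 kHz mod fs = 19.5 kHz.
19.5 kHz > fs/2 = 10.25 kHz, folds to fs − 19.5 kHz = 1 kHz.
Distinct values: {1 kHz, 5.5 kHz, 8 kHz, 9 kHz}.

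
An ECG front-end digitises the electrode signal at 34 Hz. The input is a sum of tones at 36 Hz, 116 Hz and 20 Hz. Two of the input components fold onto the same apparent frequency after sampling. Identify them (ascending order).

fs/2 = 17 Hz.
36 Hz mod fs = 2 Hz.
2 Hz ≤ fs/2 = 17 Hz, appears at 2 Hz.
116 Hz mod fs = 14 Hz.
14 Hz ≤ fs/2 = 17 Hz, appears at 14 Hz.
20 Hz > fs/2 = 17 Hz, folds to fs − 20 Hz = 14 Hz.
20 Hz and 116 Hz both map to 14 Hz.

20 Hz, 116 Hz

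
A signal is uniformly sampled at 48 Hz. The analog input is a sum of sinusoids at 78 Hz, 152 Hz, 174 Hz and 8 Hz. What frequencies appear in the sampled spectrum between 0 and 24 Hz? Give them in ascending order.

8 Hz, 18 Hz

fs/2 = 24 Hz.
78 Hz mod fs = 30 Hz.
30 Hz > fs/2 = 24 Hz, folds to fs − 30 Hz = 18 Hz.
152 Hz mod fs = 8 Hz.
8 Hz ≤ fs/2 = 24 Hz, appears at 8 Hz.
174 Hz mod fs = 30 Hz.
30 Hz > fs/2 = 24 Hz, folds to fs − 30 Hz = 18 Hz.
8 Hz ≤ fs/2 = 24 Hz, passes unchanged.
Distinct values: {8 Hz, 18 Hz}.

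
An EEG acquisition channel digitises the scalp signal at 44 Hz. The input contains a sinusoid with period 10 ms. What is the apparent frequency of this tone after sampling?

12 Hz

T = 10 ms → f = 1/T = 100 Hz.
100 Hz mod fs = 12 Hz.
12 Hz ≤ fs/2 = 22 Hz, appears at 12 Hz.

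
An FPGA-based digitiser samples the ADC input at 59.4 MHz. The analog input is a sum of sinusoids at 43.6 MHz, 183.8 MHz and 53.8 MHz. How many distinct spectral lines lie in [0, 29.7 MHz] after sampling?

2

fs/2 = 29.7 MHz.
43.6 MHz > fs/2 = 29.7 MHz, folds to fs − 43.6 MHz = 15.8 MHz.
183.8 MHz mod fs = 5.6 MHz.
5.6 MHz ≤ fs/2 = 29.7 MHz, appears at 5.6 MHz.
53.8 MHz > fs/2 = 29.7 MHz, folds to fs − 53.8 MHz = 5.6 MHz.
Distinct values: {5.6 MHz, 15.8 MHz} → 2.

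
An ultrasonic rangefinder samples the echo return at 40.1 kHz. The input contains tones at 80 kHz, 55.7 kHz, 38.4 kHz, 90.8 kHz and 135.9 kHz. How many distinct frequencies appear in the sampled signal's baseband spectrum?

4

fs/2 = 20.05 kHz.
80 kHz mod fs = 39.9 kHz.
39.9 kHz > fs/2 = 20.05 kHz, folds to fs − 39.9 kHz = 0.2 kHz.
55.7 kHz mod fs = 15.6 kHz.
15.6 kHz ≤ fs/2 = 20.05 kHz, appears at 15.6 kHz.
38.4 kHz > fs/2 = 20.05 kHz, folds to fs − 38.4 kHz = 1.7 kHz.
90.8 kHz mod fs = 10.6 kHz.
10.6 kHz ≤ fs/2 = 20.05 kHz, appears at 10.6 kHz.
135.9 kHz mod fs = 15.6 kHz.
15.6 kHz ≤ fs/2 = 20.05 kHz, appears at 15.6 kHz.
Distinct values: {0.2 kHz, 1.7 kHz, 10.6 kHz, 15.6 kHz} → 4.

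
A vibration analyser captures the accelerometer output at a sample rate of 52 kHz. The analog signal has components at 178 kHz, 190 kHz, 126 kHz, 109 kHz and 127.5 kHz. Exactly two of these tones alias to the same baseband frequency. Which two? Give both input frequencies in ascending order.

126 kHz, 178 kHz

fs/2 = 26 kHz.
178 kHz mod fs = 22 kHz.
22 kHz ≤ fs/2 = 26 kHz, appears at 22 kHz.
190 kHz mod fs = 34 kHz.
34 kHz > fs/2 = 26 kHz, folds to fs − 34 kHz = 18 kHz.
126 kHz mod fs = 22 kHz.
22 kHz ≤ fs/2 = 26 kHz, appears at 22 kHz.
109 kHz mod fs = 5 kHz.
5 kHz ≤ fs/2 = 26 kHz, appears at 5 kHz.
127.5 kHz mod fs = 23.5 kHz.
23.5 kHz ≤ fs/2 = 26 kHz, appears at 23.5 kHz.
126 kHz and 178 kHz both map to 22 kHz.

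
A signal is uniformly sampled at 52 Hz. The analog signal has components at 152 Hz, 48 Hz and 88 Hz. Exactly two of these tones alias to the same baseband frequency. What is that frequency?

fs/2 = 26 Hz.
152 Hz mod fs = 48 Hz.
48 Hz > fs/2 = 26 Hz, folds to fs − 48 Hz = 4 Hz.
48 Hz > fs/2 = 26 Hz, folds to fs − 48 Hz = 4 Hz.
88 Hz mod fs = 36 Hz.
36 Hz > fs/2 = 26 Hz, folds to fs − 36 Hz = 16 Hz.
48 Hz and 152 Hz both map to 4 Hz.

4 Hz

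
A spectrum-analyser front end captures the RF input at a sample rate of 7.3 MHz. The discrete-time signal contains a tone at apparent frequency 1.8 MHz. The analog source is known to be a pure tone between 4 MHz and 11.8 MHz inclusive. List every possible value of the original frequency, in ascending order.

Frequencies that alias to 1.8 MHz are k·fs ± 1.8 MHz for integer k ≥ 0.
k=0: 1.8 MHz.
k=1: 5.5 MHz, 9.1 MHz.
k=2: 12.8 MHz, 16.4 MHz.
Within [4 MHz, 11.8 MHz]: 5.5 MHz, 9.1 MHz.

5.5 MHz, 9.1 MHz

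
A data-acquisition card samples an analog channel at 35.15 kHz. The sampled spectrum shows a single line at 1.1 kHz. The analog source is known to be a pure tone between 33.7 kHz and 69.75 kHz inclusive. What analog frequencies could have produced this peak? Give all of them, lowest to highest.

34.05 kHz, 36.25 kHz, 69.2 kHz

Frequencies that alias to 1.1 kHz are k·fs ± 1.1 kHz for integer k ≥ 0.
k=0: 1.1 kHz.
k=1: 34.05 kHz, 36.25 kHz.
k=2: 69.2 kHz, 71.4 kHz.
k=3: 104.35 kHz, 106.55 kHz.
Within [33.7 kHz, 69.75 kHz]: 34.05 kHz, 36.25 kHz, 69.2 kHz.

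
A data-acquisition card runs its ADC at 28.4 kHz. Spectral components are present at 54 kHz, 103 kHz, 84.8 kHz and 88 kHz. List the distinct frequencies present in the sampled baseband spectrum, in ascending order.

0.4 kHz, 2.8 kHz, 10.6 kHz

fs/2 = 14.2 kHz.
54 kHz mod fs = 25.6 kHz.
25.6 kHz > fs/2 = 14.2 kHz, folds to fs − 25.6 kHz = 2.8 kHz.
103 kHz mod fs = 17.8 kHz.
17.8 kHz > fs/2 = 14.2 kHz, folds to fs − 17.8 kHz = 10.6 kHz.
84.8 kHz mod fs = 28 kHz.
28 kHz > fs/2 = 14.2 kHz, folds to fs − 28 kHz = 0.4 kHz.
88 kHz mod fs = 2.8 kHz.
2.8 kHz ≤ fs/2 = 14.2 kHz, appears at 2.8 kHz.
Distinct values: {0.4 kHz, 2.8 kHz, 10.6 kHz}.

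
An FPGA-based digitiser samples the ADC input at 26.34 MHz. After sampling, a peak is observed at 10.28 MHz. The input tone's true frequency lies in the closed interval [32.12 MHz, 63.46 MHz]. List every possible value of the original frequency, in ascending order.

Frequencies that alias to 10.28 MHz are k·fs ± 10.28 MHz for integer k ≥ 0.
k=0: 10.28 MHz.
k=1: 16.06 MHz, 36.62 MHz.
k=2: 42.4 MHz, 62.96 MHz.
k=3: 68.74 MHz, 89.3 MHz.
Within [32.12 MHz, 63.46 MHz]: 36.62 MHz, 42.4 MHz, 62.96 MHz.

36.62 MHz, 42.4 MHz, 62.96 MHz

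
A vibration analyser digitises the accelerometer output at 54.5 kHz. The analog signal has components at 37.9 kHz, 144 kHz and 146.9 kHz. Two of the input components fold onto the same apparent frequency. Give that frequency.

16.6 kHz

fs/2 = 27.25 kHz.
37.9 kHz > fs/2 = 27.25 kHz, folds to fs − 37.9 kHz = 16.6 kHz.
144 kHz mod fs = 35 kHz.
35 kHz > fs/2 = 27.25 kHz, folds to fs − 35 kHz = 19.5 kHz.
146.9 kHz mod fs = 37.9 kHz.
37.9 kHz > fs/2 = 27.25 kHz, folds to fs − 37.9 kHz = 16.6 kHz.
37.9 kHz and 146.9 kHz both map to 16.6 kHz.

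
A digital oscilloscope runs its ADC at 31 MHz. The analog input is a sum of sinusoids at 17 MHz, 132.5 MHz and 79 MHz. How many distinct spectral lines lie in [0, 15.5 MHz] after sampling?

fs/2 = 15.5 MHz.
17 MHz > fs/2 = 15.5 MHz, folds to fs − 17 MHz = 14 MHz.
132.5 MHz mod fs = 8.5 MHz.
8.5 MHz ≤ fs/2 = 15.5 MHz, appears at 8.5 MHz.
79 MHz mod fs = 17 MHz.
17 MHz > fs/2 = 15.5 MHz, folds to fs − 17 MHz = 14 MHz.
Distinct values: {8.5 MHz, 14 MHz} → 2.

2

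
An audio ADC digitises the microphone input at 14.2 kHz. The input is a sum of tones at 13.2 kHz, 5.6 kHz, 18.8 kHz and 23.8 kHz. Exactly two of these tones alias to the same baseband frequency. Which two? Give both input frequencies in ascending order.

18.8 kHz, 23.8 kHz

fs/2 = 7.1 kHz.
13.2 kHz > fs/2 = 7.1 kHz, folds to fs − 13.2 kHz = 1 kHz.
5.6 kHz ≤ fs/2 = 7.1 kHz, passes unchanged.
18.8 kHz mod fs = 4.6 kHz.
4.6 kHz ≤ fs/2 = 7.1 kHz, appears at 4.6 kHz.
23.8 kHz mod fs = 9.6 kHz.
9.6 kHz > fs/2 = 7.1 kHz, folds to fs − 9.6 kHz = 4.6 kHz.
18.8 kHz and 23.8 kHz both map to 4.6 kHz.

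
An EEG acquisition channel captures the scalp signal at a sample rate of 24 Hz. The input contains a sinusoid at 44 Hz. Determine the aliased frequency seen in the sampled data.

44 Hz mod fs = 20 Hz.
20 Hz > fs/2 = 12 Hz, folds to fs − 20 Hz = 4 Hz.

4 Hz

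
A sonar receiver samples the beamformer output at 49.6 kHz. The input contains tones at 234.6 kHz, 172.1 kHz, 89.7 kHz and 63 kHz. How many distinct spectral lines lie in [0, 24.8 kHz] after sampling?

3

fs/2 = 24.8 kHz.
234.6 kHz mod fs = 36.2 kHz.
36.2 kHz > fs/2 = 24.8 kHz, folds to fs − 36.2 kHz = 13.4 kHz.
172.1 kHz mod fs = 23.3 kHz.
23.3 kHz ≤ fs/2 = 24.8 kHz, appears at 23.3 kHz.
89.7 kHz mod fs = 40.1 kHz.
40.1 kHz > fs/2 = 24.8 kHz, folds to fs − 40.1 kHz = 9.5 kHz.
63 kHz mod fs = 13.4 kHz.
13.4 kHz ≤ fs/2 = 24.8 kHz, appears at 13.4 kHz.
Distinct values: {9.5 kHz, 13.4 kHz, 23.3 kHz} → 3.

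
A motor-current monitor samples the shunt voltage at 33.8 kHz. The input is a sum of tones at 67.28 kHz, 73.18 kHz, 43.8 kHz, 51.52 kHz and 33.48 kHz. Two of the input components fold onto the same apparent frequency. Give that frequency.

0.32 kHz

fs/2 = 16.9 kHz.
67.28 kHz mod fs = 33.48 kHz.
33.48 kHz > fs/2 = 16.9 kHz, folds to fs − 33.48 kHz = 0.32 kHz.
73.18 kHz mod fs = 5.58 kHz.
5.58 kHz ≤ fs/2 = 16.9 kHz, appears at 5.58 kHz.
43.8 kHz mod fs = 10 kHz.
10 kHz ≤ fs/2 = 16.9 kHz, appears at 10 kHz.
51.52 kHz mod fs = 17.72 kHz.
17.72 kHz > fs/2 = 16.9 kHz, folds to fs − 17.72 kHz = 16.08 kHz.
33.48 kHz > fs/2 = 16.9 kHz, folds to fs − 33.48 kHz = 0.32 kHz.
33.48 kHz and 67.28 kHz both map to 0.32 kHz.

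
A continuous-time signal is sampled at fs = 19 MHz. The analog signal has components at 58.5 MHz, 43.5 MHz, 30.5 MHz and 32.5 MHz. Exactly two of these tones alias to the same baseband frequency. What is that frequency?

5.5 MHz

fs/2 = 9.5 MHz.
58.5 MHz mod fs = 1.5 MHz.
1.5 MHz ≤ fs/2 = 9.5 MHz, appears at 1.5 MHz.
43.5 MHz mod fs = 5.5 MHz.
5.5 MHz ≤ fs/2 = 9.5 MHz, appears at 5.5 MHz.
30.5 MHz mod fs = 11.5 MHz.
11.5 MHz > fs/2 = 9.5 MHz, folds to fs − 11.5 MHz = 7.5 MHz.
32.5 MHz mod fs = 13.5 MHz.
13.5 MHz > fs/2 = 9.5 MHz, folds to fs − 13.5 MHz = 5.5 MHz.
32.5 MHz and 43.5 MHz both map to 5.5 MHz.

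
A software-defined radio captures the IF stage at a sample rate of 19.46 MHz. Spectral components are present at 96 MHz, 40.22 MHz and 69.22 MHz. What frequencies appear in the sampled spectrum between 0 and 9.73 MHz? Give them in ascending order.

1.3 MHz, 8.62 MHz

fs/2 = 9.73 MHz.
96 MHz mod fs = 18.16 MHz.
18.16 MHz > fs/2 = 9.73 MHz, folds to fs − 18.16 MHz = 1.3 MHz.
40.22 MHz mod fs = 1.3 MHz.
1.3 MHz ≤ fs/2 = 9.73 MHz, appears at 1.3 MHz.
69.22 MHz mod fs = 10.84 MHz.
10.84 MHz > fs/2 = 9.73 MHz, folds to fs − 10.84 MHz = 8.62 MHz.
Distinct values: {1.3 MHz, 8.62 MHz}.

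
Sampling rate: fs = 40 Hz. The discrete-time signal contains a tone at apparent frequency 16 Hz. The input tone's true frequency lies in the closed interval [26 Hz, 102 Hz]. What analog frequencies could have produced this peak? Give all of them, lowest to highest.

Frequencies that alias to 16 Hz are k·fs ± 16 Hz for integer k ≥ 0.
k=0: 16 Hz.
k=1: 24 Hz, 56 Hz.
k=2: 64 Hz, 96 Hz.
k=3: 104 Hz, 136 Hz.
Within [26 Hz, 102 Hz]: 56 Hz, 64 Hz, 96 Hz.

56 Hz, 64 Hz, 96 Hz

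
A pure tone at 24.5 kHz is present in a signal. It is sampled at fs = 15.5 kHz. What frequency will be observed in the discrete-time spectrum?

6.5 kHz

24.5 kHz mod fs = 9 kHz.
9 kHz > fs/2 = 7.75 kHz, folds to fs − 9 kHz = 6.5 kHz.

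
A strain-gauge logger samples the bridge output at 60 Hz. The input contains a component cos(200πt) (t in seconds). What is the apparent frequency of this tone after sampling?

20 Hz

ω = 200π rad/s → f = ω/(2π) = 100 Hz.
100 Hz mod fs = 40 Hz.
40 Hz > fs/2 = 30 Hz, folds to fs − 40 Hz = 20 Hz.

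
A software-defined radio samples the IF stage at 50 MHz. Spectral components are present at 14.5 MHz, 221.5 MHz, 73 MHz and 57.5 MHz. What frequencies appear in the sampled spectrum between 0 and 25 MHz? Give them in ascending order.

fs/2 = 25 MHz.
14.5 MHz ≤ fs/2 = 25 MHz, passes unchanged.
221.5 MHz mod fs = 21.5 MHz.
21.5 MHz ≤ fs/2 = 25 MHz, appears at 21.5 MHz.
73 MHz mod fs = 23 MHz.
23 MHz ≤ fs/2 = 25 MHz, appears at 23 MHz.
57.5 MHz mod fs = 7.5 MHz.
7.5 MHz ≤ fs/2 = 25 MHz, appears at 7.5 MHz.
Distinct values: {7.5 MHz, 14.5 MHz, 21.5 MHz, 23 MHz}.

7.5 MHz, 14.5 MHz, 21.5 MHz, 23 MHz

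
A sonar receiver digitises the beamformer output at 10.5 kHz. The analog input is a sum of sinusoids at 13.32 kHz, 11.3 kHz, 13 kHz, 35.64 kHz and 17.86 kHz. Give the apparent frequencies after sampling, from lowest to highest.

0.8 kHz, 2.5 kHz, 2.82 kHz, 3.14 kHz, 4.14 kHz

fs/2 = 5.25 kHz.
13.32 kHz mod fs = 2.82 kHz.
2.82 kHz ≤ fs/2 = 5.25 kHz, appears at 2.82 kHz.
11.3 kHz mod fs = 0.8 kHz.
0.8 kHz ≤ fs/2 = 5.25 kHz, appears at 0.8 kHz.
13 kHz mod fs = 2.5 kHz.
2.5 kHz ≤ fs/2 = 5.25 kHz, appears at 2.5 kHz.
35.64 kHz mod fs = 4.14 kHz.
4.14 kHz ≤ fs/2 = 5.25 kHz, appears at 4.14 kHz.
17.86 kHz mod fs = 7.36 kHz.
7.36 kHz > fs/2 = 5.25 kHz, folds to fs − 7.36 kHz = 3.14 kHz.
Distinct values: {0.8 kHz, 2.5 kHz, 2.82 kHz, 3.14 kHz, 4.14 kHz}.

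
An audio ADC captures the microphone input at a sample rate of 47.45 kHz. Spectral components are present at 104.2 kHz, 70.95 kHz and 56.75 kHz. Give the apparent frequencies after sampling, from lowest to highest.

9.3 kHz, 23.5 kHz

fs/2 = 23.725 kHz.
104.2 kHz mod fs = 9.3 kHz.
9.3 kHz ≤ fs/2 = 23.725 kHz, appears at 9.3 kHz.
70.95 kHz mod fs = 23.5 kHz.
23.5 kHz ≤ fs/2 = 23.725 kHz, appears at 23.5 kHz.
56.75 kHz mod fs = 9.3 kHz.
9.3 kHz ≤ fs/2 = 23.725 kHz, appears at 9.3 kHz.
Distinct values: {9.3 kHz, 23.5 kHz}.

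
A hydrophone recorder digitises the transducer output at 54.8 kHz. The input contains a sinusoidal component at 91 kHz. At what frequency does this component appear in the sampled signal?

91 kHz mod fs = 36.2 kHz.
36.2 kHz > fs/2 = 27.4 kHz, folds to fs − 36.2 kHz = 18.6 kHz.

18.6 kHz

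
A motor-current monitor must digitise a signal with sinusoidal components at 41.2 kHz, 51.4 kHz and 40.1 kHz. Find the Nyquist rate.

Highest-frequency component: 51.4 kHz.
Nyquist rate = 2 × 51.4 kHz = 102.8 kHz.

102.8 kHz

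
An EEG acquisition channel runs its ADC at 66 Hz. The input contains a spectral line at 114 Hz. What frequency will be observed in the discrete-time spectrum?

114 Hz mod fs = 48 Hz.
48 Hz > fs/2 = 33 Hz, folds to fs − 48 Hz = 18 Hz.

18 Hz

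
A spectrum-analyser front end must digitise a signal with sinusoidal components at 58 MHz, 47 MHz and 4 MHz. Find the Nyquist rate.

Highest-frequency component: 58 MHz.
Nyquist rate = 2 × 58 MHz = 116 MHz.

116 MHz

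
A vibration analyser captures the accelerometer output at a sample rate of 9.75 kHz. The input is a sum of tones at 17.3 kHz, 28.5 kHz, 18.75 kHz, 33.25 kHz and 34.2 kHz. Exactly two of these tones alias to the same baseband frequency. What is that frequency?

0.75 kHz

fs/2 = 4.875 kHz.
17.3 kHz mod fs = 7.55 kHz.
7.55 kHz > fs/2 = 4.875 kHz, folds to fs − 7.55 kHz = 2.2 kHz.
28.5 kHz mod fs = 9 kHz.
9 kHz > fs/2 = 4.875 kHz, folds to fs − 9 kHz = 0.75 kHz.
18.75 kHz mod fs = 9 kHz.
9 kHz > fs/2 = 4.875 kHz, folds to fs − 9 kHz = 0.75 kHz.
33.25 kHz mod fs = 4 kHz.
4 kHz ≤ fs/2 = 4.875 kHz, appears at 4 kHz.
34.2 kHz mod fs = 4.95 kHz.
4.95 kHz > fs/2 = 4.875 kHz, folds to fs − 4.95 kHz = 4.8 kHz.
18.75 kHz and 28.5 kHz both map to 0.75 kHz.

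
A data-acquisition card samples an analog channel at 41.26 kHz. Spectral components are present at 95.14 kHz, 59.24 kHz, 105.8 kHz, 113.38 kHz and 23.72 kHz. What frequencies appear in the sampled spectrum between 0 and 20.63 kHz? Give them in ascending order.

fs/2 = 20.63 kHz.
95.14 kHz mod fs = 12.62 kHz.
12.62 kHz ≤ fs/2 = 20.63 kHz, appears at 12.62 kHz.
59.24 kHz mod fs = 17.98 kHz.
17.98 kHz ≤ fs/2 = 20.63 kHz, appears at 17.98 kHz.
105.8 kHz mod fs = 23.28 kHz.
23.28 kHz > fs/2 = 20.63 kHz, folds to fs − 23.28 kHz = 17.98 kHz.
113.38 kHz mod fs = 30.86 kHz.
30.86 kHz > fs/2 = 20.63 kHz, folds to fs − 30.86 kHz = 10.4 kHz.
23.72 kHz > fs/2 = 20.63 kHz, folds to fs − 23.72 kHz = 17.54 kHz.
Distinct values: {10.4 kHz, 12.62 kHz, 17.54 kHz, 17.98 kHz}.

10.4 kHz, 12.62 kHz, 17.54 kHz, 17.98 kHz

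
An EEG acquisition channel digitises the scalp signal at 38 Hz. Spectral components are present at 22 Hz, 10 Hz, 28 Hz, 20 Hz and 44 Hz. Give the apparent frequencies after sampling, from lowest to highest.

6 Hz, 10 Hz, 16 Hz, 18 Hz

fs/2 = 19 Hz.
22 Hz > fs/2 = 19 Hz, folds to fs − 22 Hz = 16 Hz.
10 Hz ≤ fs/2 = 19 Hz, passes unchanged.
28 Hz > fs/2 = 19 Hz, folds to fs − 28 Hz = 10 Hz.
20 Hz > fs/2 = 19 Hz, folds to fs − 20 Hz = 18 Hz.
44 Hz mod fs = 6 Hz.
6 Hz ≤ fs/2 = 19 Hz, appears at 6 Hz.
Distinct values: {6 Hz, 10 Hz, 16 Hz, 18 Hz}.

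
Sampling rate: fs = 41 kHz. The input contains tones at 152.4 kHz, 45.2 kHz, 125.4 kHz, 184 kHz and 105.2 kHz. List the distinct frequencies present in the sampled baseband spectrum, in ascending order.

fs/2 = 20.5 kHz.
152.4 kHz mod fs = 29.4 kHz.
29.4 kHz > fs/2 = 20.5 kHz, folds to fs − 29.4 kHz = 11.6 kHz.
45.2 kHz mod fs = 4.2 kHz.
4.2 kHz ≤ fs/2 = 20.5 kHz, appears at 4.2 kHz.
125.4 kHz mod fs = 2.4 kHz.
2.4 kHz ≤ fs/2 = 20.5 kHz, appears at 2.4 kHz.
184 kHz mod fs = 20 kHz.
20 kHz ≤ fs/2 = 20.5 kHz, appears at 20 kHz.
105.2 kHz mod fs = 23.2 kHz.
23.2 kHz > fs/2 = 20.5 kHz, folds to fs − 23.2 kHz = 17.8 kHz.
Distinct values: {2.4 kHz, 4.2 kHz, 11.6 kHz, 17.8 kHz, 20 kHz}.

2.4 kHz, 4.2 kHz, 11.6 kHz, 17.8 kHz, 20 kHz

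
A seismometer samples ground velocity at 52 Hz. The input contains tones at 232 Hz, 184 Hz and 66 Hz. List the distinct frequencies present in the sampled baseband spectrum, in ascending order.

fs/2 = 26 Hz.
232 Hz mod fs = 24 Hz.
24 Hz ≤ fs/2 = 26 Hz, appears at 24 Hz.
184 Hz mod fs = 28 Hz.
28 Hz > fs/2 = 26 Hz, folds to fs − 28 Hz = 24 Hz.
66 Hz mod fs = 14 Hz.
14 Hz ≤ fs/2 = 26 Hz, appears at 14 Hz.
Distinct values: {14 Hz, 24 Hz}.

14 Hz, 24 Hz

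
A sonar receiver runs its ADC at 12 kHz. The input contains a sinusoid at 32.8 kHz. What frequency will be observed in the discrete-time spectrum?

32.8 kHz mod fs = 8.8 kHz.
8.8 kHz > fs/2 = 6 kHz, folds to fs − 8.8 kHz = 3.2 kHz.

3.2 kHz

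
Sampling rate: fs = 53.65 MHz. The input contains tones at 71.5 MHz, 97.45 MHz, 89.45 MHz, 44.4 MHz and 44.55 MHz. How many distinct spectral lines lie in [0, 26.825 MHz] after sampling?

fs/2 = 26.825 MHz.
71.5 MHz mod fs = 17.85 MHz.
17.85 MHz ≤ fs/2 = 26.825 MHz, appears at 17.85 MHz.
97.45 MHz mod fs = 43.8 MHz.
43.8 MHz > fs/2 = 26.825 MHz, folds to fs − 43.8 MHz = 9.85 MHz.
89.45 MHz mod fs = 35.8 MHz.
35.8 MHz > fs/2 = 26.825 MHz, folds to fs − 35.8 MHz = 17.85 MHz.
44.4 MHz > fs/2 = 26.825 MHz, folds to fs − 44.4 MHz = 9.25 MHz.
44.55 MHz > fs/2 = 26.825 MHz, folds to fs − 44.55 MHz = 9.1 MHz.
Distinct values: {9.1 MHz, 9.25 MHz, 9.85 MHz, 17.85 MHz} → 4.

4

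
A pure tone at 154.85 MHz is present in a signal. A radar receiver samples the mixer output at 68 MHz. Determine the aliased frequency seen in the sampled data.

154.85 MHz mod fs = 18.85 MHz.
18.85 MHz ≤ fs/2 = 34 MHz, appears at 18.85 MHz.

18.85 MHz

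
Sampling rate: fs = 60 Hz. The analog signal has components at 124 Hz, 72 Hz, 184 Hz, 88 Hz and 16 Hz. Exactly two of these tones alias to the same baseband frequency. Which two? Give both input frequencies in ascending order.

fs/2 = 30 Hz.
124 Hz mod fs = 4 Hz.
4 Hz ≤ fs/2 = 30 Hz, appears at 4 Hz.
72 Hz mod fs = 12 Hz.
12 Hz ≤ fs/2 = 30 Hz, appears at 12 Hz.
184 Hz mod fs = 4 Hz.
4 Hz ≤ fs/2 = 30 Hz, appears at 4 Hz.
88 Hz mod fs = 28 Hz.
28 Hz ≤ fs/2 = 30 Hz, appears at 28 Hz.
16 Hz ≤ fs/2 = 30 Hz, passes unchanged.
124 Hz and 184 Hz both map to 4 Hz.

124 Hz, 184 Hz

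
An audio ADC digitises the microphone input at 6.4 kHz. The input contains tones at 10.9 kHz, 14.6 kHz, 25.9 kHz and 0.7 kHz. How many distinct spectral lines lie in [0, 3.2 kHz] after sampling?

4

fs/2 = 3.2 kHz.
10.9 kHz mod fs = 4.5 kHz.
4.5 kHz > fs/2 = 3.2 kHz, folds to fs − 4.5 kHz = 1.9 kHz.
14.6 kHz mod fs = 1.8 kHz.
1.8 kHz ≤ fs/2 = 3.2 kHz, appears at 1.8 kHz.
25.9 kHz mod fs = 0.3 kHz.
0.3 kHz ≤ fs/2 = 3.2 kHz, appears at 0.3 kHz.
0.7 kHz ≤ fs/2 = 3.2 kHz, passes unchanged.
Distinct values: {0.3 kHz, 0.7 kHz, 1.8 kHz, 1.9 kHz} → 4.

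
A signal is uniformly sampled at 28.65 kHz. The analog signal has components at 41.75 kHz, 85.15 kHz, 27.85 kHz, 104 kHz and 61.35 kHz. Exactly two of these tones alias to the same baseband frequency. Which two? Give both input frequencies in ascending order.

27.85 kHz, 85.15 kHz

fs/2 = 14.325 kHz.
41.75 kHz mod fs = 13.1 kHz.
13.1 kHz ≤ fs/2 = 14.325 kHz, appears at 13.1 kHz.
85.15 kHz mod fs = 27.85 kHz.
27.85 kHz > fs/2 = 14.325 kHz, folds to fs − 27.85 kHz = 0.8 kHz.
27.85 kHz > fs/2 = 14.325 kHz, folds to fs − 27.85 kHz = 0.8 kHz.
104 kHz mod fs = 18.05 kHz.
18.05 kHz > fs/2 = 14.325 kHz, folds to fs − 18.05 kHz = 10.6 kHz.
61.35 kHz mod fs = 4.05 kHz.
4.05 kHz ≤ fs/2 = 14.325 kHz, appears at 4.05 kHz.
27.85 kHz and 85.15 kHz both map to 0.8 kHz.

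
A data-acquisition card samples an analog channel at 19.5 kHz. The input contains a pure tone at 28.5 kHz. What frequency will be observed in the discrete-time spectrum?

28.5 kHz mod fs = 9 kHz.
9 kHz ≤ fs/2 = 9.75 kHz, appears at 9 kHz.

9 kHz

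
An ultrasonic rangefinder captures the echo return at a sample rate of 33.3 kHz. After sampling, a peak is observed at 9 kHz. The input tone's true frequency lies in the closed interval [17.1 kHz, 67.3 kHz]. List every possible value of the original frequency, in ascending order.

24.3 kHz, 42.3 kHz, 57.6 kHz

Frequencies that alias to 9 kHz are k·fs ± 9 kHz for integer k ≥ 0.
k=0: 9 kHz.
k=1: 24.3 kHz, 42.3 kHz.
k=2: 57.6 kHz, 75.6 kHz.
k=3: 90.9 kHz, 108.9 kHz.
Within [17.1 kHz, 67.3 kHz]: 24.3 kHz, 42.3 kHz, 57.6 kHz.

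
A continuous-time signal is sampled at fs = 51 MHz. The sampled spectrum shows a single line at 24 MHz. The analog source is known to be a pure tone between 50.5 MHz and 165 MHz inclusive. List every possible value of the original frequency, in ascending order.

75 MHz, 78 MHz, 126 MHz, 129 MHz

Frequencies that alias to 24 MHz are k·fs ± 24 MHz for integer k ≥ 0.
k=0: 24 MHz.
k=1: 27 MHz, 75 MHz.
k=2: 78 MHz, 126 MHz.
k=3: 129 MHz, 177 MHz.
k=4: 180 MHz, 228 MHz.
Within [50.5 MHz, 165 MHz]: 75 MHz, 78 MHz, 126 MHz, 129 MHz.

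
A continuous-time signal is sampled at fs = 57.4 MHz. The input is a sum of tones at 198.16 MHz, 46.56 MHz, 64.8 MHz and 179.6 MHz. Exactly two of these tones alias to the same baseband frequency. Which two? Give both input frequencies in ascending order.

fs/2 = 28.7 MHz.
198.16 MHz mod fs = 25.96 MHz.
25.96 MHz ≤ fs/2 = 28.7 MHz, appears at 25.96 MHz.
46.56 MHz > fs/2 = 28.7 MHz, folds to fs − 46.56 MHz = 10.84 MHz.
64.8 MHz mod fs = 7.4 MHz.
7.4 MHz ≤ fs/2 = 28.7 MHz, appears at 7.4 MHz.
179.6 MHz mod fs = 7.4 MHz.
7.4 MHz ≤ fs/2 = 28.7 MHz, appears at 7.4 MHz.
64.8 MHz and 179.6 MHz both map to 7.4 MHz.

64.8 MHz, 179.6 MHz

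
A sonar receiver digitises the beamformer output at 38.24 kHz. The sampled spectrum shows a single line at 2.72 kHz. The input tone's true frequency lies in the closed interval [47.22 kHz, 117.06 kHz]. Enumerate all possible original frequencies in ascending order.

73.76 kHz, 79.2 kHz, 112 kHz

Frequencies that alias to 2.72 kHz are k·fs ± 2.72 kHz for integer k ≥ 0.
k=0: 2.72 kHz.
k=1: 35.52 kHz, 40.96 kHz.
k=2: 73.76 kHz, 79.2 kHz.
k=3: 112 kHz, 117.44 kHz.
k=4: 150.24 kHz, 155.68 kHz.
Within [47.22 kHz, 117.06 kHz]: 73.76 kHz, 79.2 kHz, 112 kHz.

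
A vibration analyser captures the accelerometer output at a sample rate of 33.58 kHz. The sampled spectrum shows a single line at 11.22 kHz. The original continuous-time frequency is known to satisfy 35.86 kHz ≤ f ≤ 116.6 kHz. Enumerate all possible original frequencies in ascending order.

Frequencies that alias to 11.22 kHz are k·fs ± 11.22 kHz for integer k ≥ 0.
k=0: 11.22 kHz.
k=1: 22.36 kHz, 44.8 kHz.
k=2: 55.94 kHz, 78.38 kHz.
k=3: 89.52 kHz, 111.96 kHz.
k=4: 123.1 kHz, 145.54 kHz.
Within [35.86 kHz, 116.6 kHz]: 44.8 kHz, 55.94 kHz, 78.38 kHz, 89.52 kHz, 111.96 kHz.

44.8 kHz, 55.94 kHz, 78.38 kHz, 89.52 kHz, 111.96 kHz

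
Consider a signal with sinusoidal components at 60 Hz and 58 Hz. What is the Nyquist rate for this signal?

Highest-frequency component: 60 Hz.
Nyquist rate = 2 × 60 Hz = 120 Hz.

120 Hz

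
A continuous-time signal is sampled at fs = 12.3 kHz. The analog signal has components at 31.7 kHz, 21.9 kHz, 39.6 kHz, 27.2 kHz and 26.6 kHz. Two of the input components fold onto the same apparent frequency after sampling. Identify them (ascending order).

fs/2 = 6.15 kHz.
31.7 kHz mod fs = 7.1 kHz.
7.1 kHz > fs/2 = 6.15 kHz, folds to fs − 7.1 kHz = 5.2 kHz.
21.9 kHz mod fs = 9.6 kHz.
9.6 kHz > fs/2 = 6.15 kHz, folds to fs − 9.6 kHz = 2.7 kHz.
39.6 kHz mod fs = 2.7 kHz.
2.7 kHz ≤ fs/2 = 6.15 kHz, appears at 2.7 kHz.
27.2 kHz mod fs = 2.6 kHz.
2.6 kHz ≤ fs/2 = 6.15 kHz, appears at 2.6 kHz.
26.6 kHz mod fs = 2 kHz.
2 kHz ≤ fs/2 = 6.15 kHz, appears at 2 kHz.
21.9 kHz and 39.6 kHz both map to 2.7 kHz.

21.9 kHz, 39.6 kHz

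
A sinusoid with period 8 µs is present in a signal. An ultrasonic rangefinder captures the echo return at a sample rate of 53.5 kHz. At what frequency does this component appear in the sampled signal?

T = 8 µs → f = 1/T = 125 kHz.
125 kHz mod fs = 18 kHz.
18 kHz ≤ fs/2 = 26.75 kHz, appears at 18 kHz.

18 kHz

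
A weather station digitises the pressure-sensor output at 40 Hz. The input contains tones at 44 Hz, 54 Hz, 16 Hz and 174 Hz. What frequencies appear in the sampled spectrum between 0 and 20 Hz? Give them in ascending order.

4 Hz, 14 Hz, 16 Hz

fs/2 = 20 Hz.
44 Hz mod fs = 4 Hz.
4 Hz ≤ fs/2 = 20 Hz, appears at 4 Hz.
54 Hz mod fs = 14 Hz.
14 Hz ≤ fs/2 = 20 Hz, appears at 14 Hz.
16 Hz ≤ fs/2 = 20 Hz, passes unchanged.
174 Hz mod fs = 14 Hz.
14 Hz ≤ fs/2 = 20 Hz, appears at 14 Hz.
Distinct values: {4 Hz, 14 Hz, 16 Hz}.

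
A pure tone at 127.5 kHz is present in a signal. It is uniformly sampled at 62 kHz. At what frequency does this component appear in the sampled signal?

3.5 kHz

127.5 kHz mod fs = 3.5 kHz.
3.5 kHz ≤ fs/2 = 31 kHz, appears at 3.5 kHz.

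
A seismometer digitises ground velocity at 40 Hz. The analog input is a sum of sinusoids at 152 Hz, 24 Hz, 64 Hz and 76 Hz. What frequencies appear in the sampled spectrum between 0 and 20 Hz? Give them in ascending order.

4 Hz, 8 Hz, 16 Hz

fs/2 = 20 Hz.
152 Hz mod fs = 32 Hz.
32 Hz > fs/2 = 20 Hz, folds to fs − 32 Hz = 8 Hz.
24 Hz > fs/2 = 20 Hz, folds to fs − 24 Hz = 16 Hz.
64 Hz mod fs = 24 Hz.
24 Hz > fs/2 = 20 Hz, folds to fs − 24 Hz = 16 Hz.
76 Hz mod fs = 36 Hz.
36 Hz > fs/2 = 20 Hz, folds to fs − 36 Hz = 4 Hz.
Distinct values: {4 Hz, 8 Hz, 16 Hz}.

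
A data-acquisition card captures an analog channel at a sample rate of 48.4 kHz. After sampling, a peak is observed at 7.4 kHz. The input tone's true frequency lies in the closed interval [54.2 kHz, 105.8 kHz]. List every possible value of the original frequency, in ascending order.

Frequencies that alias to 7.4 kHz are k·fs ± 7.4 kHz for integer k ≥ 0.
k=0: 7.4 kHz.
k=1: 41 kHz, 55.8 kHz.
k=2: 89.4 kHz, 104.2 kHz.
k=3: 137.8 kHz, 152.6 kHz.
Within [54.2 kHz, 105.8 kHz]: 55.8 kHz, 89.4 kHz, 104.2 kHz.

55.8 kHz, 89.4 kHz, 104.2 kHz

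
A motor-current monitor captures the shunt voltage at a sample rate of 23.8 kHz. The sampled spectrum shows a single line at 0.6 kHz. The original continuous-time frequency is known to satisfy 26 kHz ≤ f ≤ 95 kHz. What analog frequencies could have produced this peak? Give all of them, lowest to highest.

Frequencies that alias to 0.6 kHz are k·fs ± 0.6 kHz for integer k ≥ 0.
k=0: 0.6 kHz.
k=1: 23.2 kHz, 24.4 kHz.
k=2: 47 kHz, 48.2 kHz.
k=3: 70.8 kHz, 72 kHz.
k=4: 94.6 kHz, 95.8 kHz.
k=5: 118.4 kHz, 119.6 kHz.
Within [26 kHz, 95 kHz]: 47 kHz, 48.2 kHz, 70.8 kHz, 72 kHz, 94.6 kHz.

47 kHz, 48.2 kHz, 70.8 kHz, 72 kHz, 94.6 kHz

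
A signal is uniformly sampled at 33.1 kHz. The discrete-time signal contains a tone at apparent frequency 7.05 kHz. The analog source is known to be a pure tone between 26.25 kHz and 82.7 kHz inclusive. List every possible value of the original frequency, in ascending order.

Frequencies that alias to 7.05 kHz are k·fs ± 7.05 kHz for integer k ≥ 0.
k=0: 7.05 kHz.
k=1: 26.05 kHz, 40.15 kHz.
k=2: 59.15 kHz, 73.25 kHz.
k=3: 92.25 kHz, 106.35 kHz.
Within [26.25 kHz, 82.7 kHz]: 40.15 kHz, 59.15 kHz, 73.25 kHz.

40.15 kHz, 59.15 kHz, 73.25 kHz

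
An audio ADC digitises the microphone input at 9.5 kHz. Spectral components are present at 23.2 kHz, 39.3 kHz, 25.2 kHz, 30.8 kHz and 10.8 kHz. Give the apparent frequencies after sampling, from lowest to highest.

1.3 kHz, 2.3 kHz, 3.3 kHz, 4.2 kHz

fs/2 = 4.75 kHz.
23.2 kHz mod fs = 4.2 kHz.
4.2 kHz ≤ fs/2 = 4.75 kHz, appears at 4.2 kHz.
39.3 kHz mod fs = 1.3 kHz.
1.3 kHz ≤ fs/2 = 4.75 kHz, appears at 1.3 kHz.
25.2 kHz mod fs = 6.2 kHz.
6.2 kHz > fs/2 = 4.75 kHz, folds to fs − 6.2 kHz = 3.3 kHz.
30.8 kHz mod fs = 2.3 kHz.
2.3 kHz ≤ fs/2 = 4.75 kHz, appears at 2.3 kHz.
10.8 kHz mod fs = 1.3 kHz.
1.3 kHz ≤ fs/2 = 4.75 kHz, appears at 1.3 kHz.
Distinct values: {1.3 kHz, 2.3 kHz, 3.3 kHz, 4.2 kHz}.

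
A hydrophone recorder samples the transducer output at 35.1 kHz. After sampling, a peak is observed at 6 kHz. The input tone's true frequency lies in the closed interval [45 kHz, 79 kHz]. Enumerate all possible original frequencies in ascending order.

Frequencies that alias to 6 kHz are k·fs ± 6 kHz for integer k ≥ 0.
k=0: 6 kHz.
k=1: 29.1 kHz, 41.1 kHz.
k=2: 64.2 kHz, 76.2 kHz.
k=3: 99.3 kHz, 111.3 kHz.
Within [45 kHz, 79 kHz]: 64.2 kHz, 76.2 kHz.

64.2 kHz, 76.2 kHz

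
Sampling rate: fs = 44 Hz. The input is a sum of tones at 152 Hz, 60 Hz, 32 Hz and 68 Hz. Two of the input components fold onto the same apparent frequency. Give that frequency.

fs/2 = 22 Hz.
152 Hz mod fs = 20 Hz.
20 Hz ≤ fs/2 = 22 Hz, appears at 20 Hz.
60 Hz mod fs = 16 Hz.
16 Hz ≤ fs/2 = 22 Hz, appears at 16 Hz.
32 Hz > fs/2 = 22 Hz, folds to fs − 32 Hz = 12 Hz.
68 Hz mod fs = 24 Hz.
24 Hz > fs/2 = 22 Hz, folds to fs − 24 Hz = 20 Hz.
68 Hz and 152 Hz both map to 20 Hz.

20 Hz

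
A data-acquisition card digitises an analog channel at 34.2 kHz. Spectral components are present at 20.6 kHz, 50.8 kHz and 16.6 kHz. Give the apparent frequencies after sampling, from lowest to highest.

fs/2 = 17.1 kHz.
20.6 kHz > fs/2 = 17.1 kHz, folds to fs − 20.6 kHz = 13.6 kHz.
50.8 kHz mod fs = 16.6 kHz.
16.6 kHz ≤ fs/2 = 17.1 kHz, appears at 16.6 kHz.
16.6 kHz ≤ fs/2 = 17.1 kHz, passes unchanged.
Distinct values: {13.6 kHz, 16.6 kHz}.

13.6 kHz, 16.6 kHz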